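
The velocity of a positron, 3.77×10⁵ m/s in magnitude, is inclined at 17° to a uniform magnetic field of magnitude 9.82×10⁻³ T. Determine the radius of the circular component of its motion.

v⊥ = v sinθ = 3.77×10⁵·sin17° ≈ 1.102×10⁵ m/s.
r = m v⊥/(|q|B) = (9.109×10⁻³¹)(1.102×10⁵)/((1.602×10⁻¹⁹)(9.82×10⁻³)) ≈ 6.38×10⁻⁵ m.

r ≈ 6.38×10⁻⁵ m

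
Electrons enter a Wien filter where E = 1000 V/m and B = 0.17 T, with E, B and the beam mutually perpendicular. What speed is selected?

Zero net Lorentz force requires |qE| = |q v×B|, i.e. E = vB.
v = E/B = 1000/0.17 = 5900 m/s.

v = 5900 m/s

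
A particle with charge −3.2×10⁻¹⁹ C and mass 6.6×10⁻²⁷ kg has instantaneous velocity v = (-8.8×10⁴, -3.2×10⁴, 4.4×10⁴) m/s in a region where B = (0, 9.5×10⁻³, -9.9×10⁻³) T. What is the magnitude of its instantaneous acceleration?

v×B = (-101, -871, -836) N/C.
F = q v×B = (−3.2×10⁻¹⁹ C)·(-101, -871, -836) = (3.24×10⁻¹⁷, 2.79×10⁻¹⁶, 2.68×10⁻¹⁶) N.
|a| = |F|/m = 3.877×10⁻¹⁶/6.6×10⁻²⁷ ≈ 5.87×10¹⁰ m/s².

|a| ≈ 5.87×10¹⁰ m/s²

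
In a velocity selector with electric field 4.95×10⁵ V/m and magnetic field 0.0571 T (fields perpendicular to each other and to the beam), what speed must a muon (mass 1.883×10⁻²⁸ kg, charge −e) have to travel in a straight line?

v = 8.67×10⁶ m/s

Zero net Lorentz force requires |qE| = |q v×B|, i.e. E = vB.
v = E/B = 4.95×10⁵/0.0571 = 8.67×10⁶ m/s.
The result is independent of the particle's charge and mass.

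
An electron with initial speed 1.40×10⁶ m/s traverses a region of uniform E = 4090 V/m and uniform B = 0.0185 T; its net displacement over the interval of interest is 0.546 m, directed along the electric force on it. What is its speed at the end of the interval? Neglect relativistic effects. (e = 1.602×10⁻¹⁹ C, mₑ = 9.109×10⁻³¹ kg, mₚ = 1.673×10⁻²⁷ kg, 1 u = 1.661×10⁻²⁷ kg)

v_f ≈ 2.81×10⁷ m/s

B does no work; ΔKE = |q|E d.
½mv_f² = ½mv₀² + |q|Ed = ½(9.109×10⁻³¹)(1.40×10⁶)² + (1.602×10⁻¹⁹)(4090)(0.546) ≈ 8.927×10⁻¹⁹ J + 3.577×10⁻¹⁶ J ≈ 3.586×10⁻¹⁶ J.
v_f = √(2·3.586×10⁻¹⁶/9.109×10⁻³¹) ≈ 2.81×10⁷ m/s.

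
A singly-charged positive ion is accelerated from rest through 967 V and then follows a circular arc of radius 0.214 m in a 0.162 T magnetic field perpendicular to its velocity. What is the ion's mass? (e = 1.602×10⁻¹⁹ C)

Combine |q|V = ½mv² and r = mv/(|q|B): eliminate v to get m = qB²r²/(2V).
m = (1.602×10⁻¹⁹)(0.162)²(0.214)²/(2·967) ≈ 9.96×10⁻²⁶ kg.

m ≈ 9.96×10⁻²⁶ kg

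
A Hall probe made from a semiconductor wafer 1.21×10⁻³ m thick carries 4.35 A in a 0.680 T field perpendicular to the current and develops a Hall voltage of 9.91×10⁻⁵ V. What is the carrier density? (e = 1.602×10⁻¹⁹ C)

n ≈ 1.54×10²⁶ m⁻³

From V_H = IB/(n e t), n = IB/(V_H e t).
n = (4.35)(0.680)/((9.91×10⁻⁵)(1.602×10⁻¹⁹)(1.21×10⁻³)) ≈ 1.54×10²⁶ m⁻³.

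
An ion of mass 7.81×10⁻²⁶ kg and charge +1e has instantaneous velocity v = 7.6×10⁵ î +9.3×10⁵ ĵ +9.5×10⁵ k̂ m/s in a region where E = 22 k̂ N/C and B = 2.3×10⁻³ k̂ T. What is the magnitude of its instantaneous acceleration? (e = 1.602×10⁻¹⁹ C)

|a| ≈ 5.67×10⁹ m/s²

v×B = (2140, -1750, 0) N/C.
E + v×B = (2140, -1750, 22.0) N/C.
F = q(E + v×B) = (1.602×10⁻¹⁹ C)·(2140, -1750, 22.0) = (3.43×10⁻¹⁶, -2.80×10⁻¹⁶, 3.52×10⁻¹⁸) N.
|a| = |F|/m = 4.425×10⁻¹⁶/7.81×10⁻²⁶ ≈ 5.67×10⁹ m/s².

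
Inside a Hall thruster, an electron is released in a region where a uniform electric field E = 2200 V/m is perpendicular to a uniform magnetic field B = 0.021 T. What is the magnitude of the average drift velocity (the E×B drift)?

v_d ≈ 1.0×10⁵ m/s

In crossed fields the guiding centre drifts at v_d = |E×B|/B² = E/B, independent of charge and mass.
v_d = 2200/0.021 = 1.0×10⁵ m/s.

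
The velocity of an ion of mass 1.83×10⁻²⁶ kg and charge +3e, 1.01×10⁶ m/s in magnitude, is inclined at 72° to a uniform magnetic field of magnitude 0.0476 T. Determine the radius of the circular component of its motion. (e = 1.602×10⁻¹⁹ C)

r ≈ 0.768 m

v⊥ = v sinθ = 1.01×10⁶·sin72° ≈ 9.606×10⁵ m/s.
r = m v⊥/(|q|B) = (1.83×10⁻²⁶)(9.606×10⁵)/((4.806×10⁻¹⁹)(0.0476)) ≈ 0.768 m.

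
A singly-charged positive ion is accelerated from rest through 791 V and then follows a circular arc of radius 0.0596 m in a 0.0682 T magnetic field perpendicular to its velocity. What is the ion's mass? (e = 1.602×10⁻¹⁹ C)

m ≈ 1.67×10⁻²⁷ kg

Combine |q|V = ½mv² and r = mv/(|q|B): eliminate v to get m = qB²r²/(2V).
m = (1.602×10⁻¹⁹)(0.0682)²(0.0596)²/(2·791) ≈ 1.67×10⁻²⁷ kg.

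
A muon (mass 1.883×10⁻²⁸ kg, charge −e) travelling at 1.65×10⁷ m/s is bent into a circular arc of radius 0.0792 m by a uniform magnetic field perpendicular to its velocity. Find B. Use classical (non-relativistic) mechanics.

From |q|vB = mv²/r, B = mv/(|q|r).
B = (1.883×10⁻²⁸)(1.65×10⁷)/((1.602×10⁻¹⁹)(0.0792)) ≈ 0.245 T.

B ≈ 0.245 T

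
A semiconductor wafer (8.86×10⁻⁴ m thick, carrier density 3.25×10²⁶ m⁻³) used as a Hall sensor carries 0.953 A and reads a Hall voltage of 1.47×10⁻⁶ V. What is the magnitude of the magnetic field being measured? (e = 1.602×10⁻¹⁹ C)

B ≈ 0.0712 T

From V_H = IB/(n e t), B = V_H n e t / I.
B = (1.47×10⁻⁶)(3.25×10²⁶)(1.602×10⁻¹⁹)(8.86×10⁻⁴)/0.953 ≈ 0.0712 T.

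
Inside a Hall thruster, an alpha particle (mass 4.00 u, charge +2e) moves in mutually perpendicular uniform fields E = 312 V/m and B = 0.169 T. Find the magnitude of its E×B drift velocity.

In crossed fields the guiding centre drifts at v_d = |E×B|/B² = E/B, independent of charge and mass.
v_d = 312/0.169 = 1850 m/s.

v_d ≈ 1850 m/s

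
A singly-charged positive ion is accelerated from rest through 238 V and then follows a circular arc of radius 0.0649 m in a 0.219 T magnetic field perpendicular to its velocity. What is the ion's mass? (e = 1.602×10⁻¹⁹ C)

Combine |q|V = ½mv² and r = mv/(|q|B): eliminate v to get m = qB²r²/(2V).
m = (1.602×10⁻¹⁹)(0.219)²(0.0649)²/(2·238) ≈ 6.80×10⁻²⁶ kg.

m ≈ 6.80×10⁻²⁶ kg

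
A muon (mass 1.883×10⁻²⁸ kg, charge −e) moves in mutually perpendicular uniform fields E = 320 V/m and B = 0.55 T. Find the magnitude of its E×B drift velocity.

v_d ≈ 580 m/s

In crossed fields the guiding centre drifts at v_d = |E×B|/B² = E/B, independent of charge and mass.
v_d = 320/0.55 = 580 m/s.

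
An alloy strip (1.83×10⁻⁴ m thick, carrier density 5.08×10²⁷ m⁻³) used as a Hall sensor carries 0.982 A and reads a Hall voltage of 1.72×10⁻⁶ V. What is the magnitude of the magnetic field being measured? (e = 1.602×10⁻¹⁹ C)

B ≈ 0.261 T

From V_H = IB/(n e t), B = V_H n e t / I.
B = (1.72×10⁻⁶)(5.08×10²⁷)(1.602×10⁻¹⁹)(1.83×10⁻⁴)/0.982 ≈ 0.261 T.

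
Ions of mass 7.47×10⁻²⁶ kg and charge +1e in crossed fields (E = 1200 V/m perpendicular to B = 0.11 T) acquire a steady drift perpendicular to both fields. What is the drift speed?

The E×B drift speed is v_d = E/B.
v_d = 1200/0.11 = 1.1×10⁴ m/s.

v_d ≈ 1.1×10⁴ m/s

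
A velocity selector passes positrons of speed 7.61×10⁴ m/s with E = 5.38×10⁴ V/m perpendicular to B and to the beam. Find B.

Balance of forces in the selector: qE = qvB ⇒ B = E/v.
B = 5.38×10⁴/7.61×10⁴ = 0.707 T.

B = 0.707 T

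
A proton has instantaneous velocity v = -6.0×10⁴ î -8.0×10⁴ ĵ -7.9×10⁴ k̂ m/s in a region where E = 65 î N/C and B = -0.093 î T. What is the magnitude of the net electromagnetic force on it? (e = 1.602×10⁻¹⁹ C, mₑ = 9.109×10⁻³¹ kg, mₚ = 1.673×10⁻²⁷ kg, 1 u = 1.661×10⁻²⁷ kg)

v×B = (0, 7350, -7440) N/C.
E + v×B = (65.0, 7350, -7440) N/C.
F = q(E + v×B) = (1.602×10⁻¹⁹ C)·(65.0, 7350, -7440) = (1.04×10⁻¹⁷, 1.18×10⁻¹⁵, -1.19×10⁻¹⁵) N.
|F| = 1.68×10⁻¹⁵ N.

|F| ≈ 1.68×10⁻¹⁵ N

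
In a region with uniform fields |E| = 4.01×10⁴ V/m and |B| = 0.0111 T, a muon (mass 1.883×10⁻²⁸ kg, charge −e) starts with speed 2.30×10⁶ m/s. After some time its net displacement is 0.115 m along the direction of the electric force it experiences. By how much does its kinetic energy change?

The magnetic force is always ⟂ v and does no work; only the electric force changes KE.
ΔKE = F_E · d = |q|E d = (1.602×10⁻¹⁹)(4.01×10⁴)(0.115) ≈ 7.39×10⁻¹⁶ J.

ΔKE ≈ 7.39×10⁻¹⁶ J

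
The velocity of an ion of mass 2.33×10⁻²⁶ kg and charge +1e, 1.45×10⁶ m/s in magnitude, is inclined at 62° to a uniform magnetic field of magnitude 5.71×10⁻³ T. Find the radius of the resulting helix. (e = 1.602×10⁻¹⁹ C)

r ≈ 32.6 m

v⊥ = v sinθ = 1.45×10⁶·sin62° ≈ 1.280×10⁶ m/s.
r = m v⊥/(|q|B) = (2.33×10⁻²⁶)(1.280×10⁶)/((1.602×10⁻¹⁹)(5.71×10⁻³)) ≈ 32.6 m.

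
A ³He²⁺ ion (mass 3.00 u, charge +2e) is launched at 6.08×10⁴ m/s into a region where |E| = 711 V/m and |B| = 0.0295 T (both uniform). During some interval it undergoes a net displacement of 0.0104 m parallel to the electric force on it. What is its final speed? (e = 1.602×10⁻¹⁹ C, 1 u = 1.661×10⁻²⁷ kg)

B does no work; ΔKE = |q|E d.
½mv_f² = ½mv₀² + |q|Ed = ½(4.983×10⁻²⁷)(6.08×10⁴)² + (3.204×10⁻¹⁹)(711)(0.0104) ≈ 9.210×10⁻¹⁸ J + 2.369×10⁻¹⁸ J ≈ 1.158×10⁻¹⁷ J.
v_f = √(2·1.158×10⁻¹⁷/4.983×10⁻²⁷) ≈ 6.82×10⁴ m/s.

v_f ≈ 6.82×10⁴ m/s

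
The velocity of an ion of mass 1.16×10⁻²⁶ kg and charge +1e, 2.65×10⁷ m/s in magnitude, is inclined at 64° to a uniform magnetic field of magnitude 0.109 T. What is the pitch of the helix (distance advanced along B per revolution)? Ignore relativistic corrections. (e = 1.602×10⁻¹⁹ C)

p ≈ 48.5 m

v∥ = v cosθ = 2.65×10⁷·cos64° ≈ 1.162×10⁷ m/s.
T = 2πm/(|q|B) = 2π(1.16×10⁻²⁶)/((1.602×10⁻¹⁹)(0.109)) ≈ 4.174×10⁻⁶ s.
pitch = v∥ T = (1.162×10⁷)(4.174×10⁻⁶) ≈ 48.5 m.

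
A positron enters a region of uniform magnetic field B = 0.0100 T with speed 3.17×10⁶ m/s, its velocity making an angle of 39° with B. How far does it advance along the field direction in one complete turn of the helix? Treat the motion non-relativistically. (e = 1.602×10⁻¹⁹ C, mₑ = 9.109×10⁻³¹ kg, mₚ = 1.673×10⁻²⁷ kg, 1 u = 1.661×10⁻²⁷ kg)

v∥ = v cosθ = 3.17×10⁶·cos39° ≈ 2.464×10⁶ m/s.
T = 2πm/(|q|B) = 2π(9.109×10⁻³¹)/((1.602×10⁻¹⁹)(0.0100)) ≈ 3.573×10⁻⁹ s.
pitch = v∥ T = (2.464×10⁶)(3.573×10⁻⁹) ≈ 8.80×10⁻³ m.

p ≈ 8.80×10⁻³ m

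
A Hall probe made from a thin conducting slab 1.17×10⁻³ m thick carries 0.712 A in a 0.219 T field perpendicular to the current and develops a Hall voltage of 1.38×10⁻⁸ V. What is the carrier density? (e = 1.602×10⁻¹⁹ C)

n ≈ 6.03×10²⁸ m⁻³

From V_H = IB/(n e t), n = IB/(V_H e t).
n = (0.712)(0.219)/((1.38×10⁻⁸)(1.602×10⁻¹⁹)(1.17×10⁻³)) ≈ 6.03×10²⁸ m⁻³.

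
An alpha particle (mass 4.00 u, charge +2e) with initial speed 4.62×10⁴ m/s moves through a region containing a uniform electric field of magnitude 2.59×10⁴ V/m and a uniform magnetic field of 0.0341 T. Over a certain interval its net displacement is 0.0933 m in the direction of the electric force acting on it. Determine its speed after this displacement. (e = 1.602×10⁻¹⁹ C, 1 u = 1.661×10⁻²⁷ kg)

B does no work; ΔKE = |q|E d.
½mv_f² = ½mv₀² + |q|Ed = ½(6.644×10⁻²⁷)(4.62×10⁴)² + (3.204×10⁻¹⁹)(2.59×10⁴)(0.0933) ≈ 7.091×10⁻¹⁸ J + 7.742×10⁻¹⁶ J ≈ 7.813×10⁻¹⁶ J.
v_f = √(2·7.813×10⁻¹⁶/6.644×10⁻²⁷) ≈ 4.85×10⁵ m/s.

v_f ≈ 4.85×10⁵ m/s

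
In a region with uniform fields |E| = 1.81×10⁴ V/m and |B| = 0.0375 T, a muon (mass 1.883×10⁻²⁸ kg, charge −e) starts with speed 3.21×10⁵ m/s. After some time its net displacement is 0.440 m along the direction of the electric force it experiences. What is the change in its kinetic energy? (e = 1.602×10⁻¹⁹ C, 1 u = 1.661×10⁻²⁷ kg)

ΔKE ≈ 1.28×10⁻¹⁵ J

The magnetic force is always ⟂ v and does no work; only the electric force changes KE.
ΔKE = F_E · d = |q|E d = (1.602×10⁻¹⁹)(1.81×10⁴)(0.440) ≈ 1.28×10⁻¹⁵ J.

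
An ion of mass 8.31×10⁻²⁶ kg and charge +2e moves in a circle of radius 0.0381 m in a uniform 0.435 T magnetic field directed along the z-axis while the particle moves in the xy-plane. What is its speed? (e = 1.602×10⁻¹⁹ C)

From |q|vB = mv²/r, v = |q|Br/m.
v = (3.204×10⁻¹⁹)(0.435)(0.0381)/8.31×10⁻²⁶ ≈ 6.39×10⁴ m/s.

v ≈ 6.39×10⁴ m/s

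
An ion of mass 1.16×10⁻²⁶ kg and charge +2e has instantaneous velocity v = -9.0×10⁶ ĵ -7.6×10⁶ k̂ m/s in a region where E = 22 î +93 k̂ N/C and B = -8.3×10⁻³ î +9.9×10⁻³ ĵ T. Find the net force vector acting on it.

F ≈ (2.41×10⁻¹⁴, 2.02×10⁻¹⁴, -2.39×10⁻¹⁴) N

v×B = (7.52×10⁴, 6.31×10⁴, -7.47×10⁴) N/C.
E + v×B = (7.53×10⁴, 6.31×10⁴, -7.46×10⁴) N/C.
F = q(E + v×B) = (3.204×10⁻¹⁹ C)·(7.53×10⁴, 6.31×10⁴, -7.46×10⁴) = (2.41×10⁻¹⁴, 2.02×10⁻¹⁴, -2.39×10⁻¹⁴) N.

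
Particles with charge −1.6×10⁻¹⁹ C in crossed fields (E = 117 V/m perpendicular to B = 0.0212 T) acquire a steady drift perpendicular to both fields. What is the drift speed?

v_d ≈ 5520 m/s

In crossed fields the guiding centre drifts at v_d = |E×B|/B² = E/B, independent of charge and mass.
v_d = 117/0.0212 = 5520 m/s.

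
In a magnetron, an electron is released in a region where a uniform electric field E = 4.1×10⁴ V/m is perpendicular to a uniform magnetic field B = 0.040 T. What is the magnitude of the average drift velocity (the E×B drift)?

The steady drift has the magnetic force balancing the electric force, so v_d = E/B.
v_d = 4.1×10⁴/0.040 = 1.0×10⁶ m/s.

v_d ≈ 1.0×10⁶ m/s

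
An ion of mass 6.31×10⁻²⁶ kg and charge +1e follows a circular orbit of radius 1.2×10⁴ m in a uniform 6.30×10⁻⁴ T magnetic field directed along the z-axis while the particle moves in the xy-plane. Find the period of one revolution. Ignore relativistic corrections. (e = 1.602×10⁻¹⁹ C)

T ≈ 3.93×10⁻³ s

The cyclotron period depends only on m, q, B: T = 2πm/(|q|B).
T = 2π(6.31×10⁻²⁶)/((1.602×10⁻¹⁹)(6.30×10⁻⁴)) ≈ 3.93×10⁻³ s.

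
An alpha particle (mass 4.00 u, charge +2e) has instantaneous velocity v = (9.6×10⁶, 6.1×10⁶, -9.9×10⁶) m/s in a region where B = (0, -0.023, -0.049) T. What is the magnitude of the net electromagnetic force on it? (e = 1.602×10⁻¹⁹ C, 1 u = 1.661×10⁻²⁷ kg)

|F| ≈ 2.37×10⁻¹³ N

v×B = (-5.27×10⁵, 4.70×10⁵, -2.21×10⁵) N/C.
F = q v×B = (3.204×10⁻¹⁹ C)·(-5.27×10⁵, 4.70×10⁵, -2.21×10⁵) = (-1.69×10⁻¹³, 1.51×10⁻¹³, -7.07×10⁻¹⁴) N.
|F| = 2.37×10⁻¹³ N.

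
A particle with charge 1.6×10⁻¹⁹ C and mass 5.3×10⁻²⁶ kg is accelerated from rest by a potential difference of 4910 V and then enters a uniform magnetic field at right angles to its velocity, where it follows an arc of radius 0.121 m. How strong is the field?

B ≈ 0.471 T

v = √(2|q|V/m) = √(2·1.6×10⁻¹⁹·4910/5.3×10⁻²⁶) ≈ 1.722×10⁵ m/s.
B = mv/(|q|r) = (5.3×10⁻²⁶)(1.722×10⁵)/((1.6×10⁻¹⁹)(0.121)) ≈ 0.471 T.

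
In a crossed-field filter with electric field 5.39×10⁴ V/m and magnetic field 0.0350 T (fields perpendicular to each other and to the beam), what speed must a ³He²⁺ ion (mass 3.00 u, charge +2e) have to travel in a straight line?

For undeflected motion the electric and magnetic forces balance: qE = qvB.
v = E/B = 5.39×10⁴/0.0350 = 1.54×10⁶ m/s.

v = 1.54×10⁶ m/s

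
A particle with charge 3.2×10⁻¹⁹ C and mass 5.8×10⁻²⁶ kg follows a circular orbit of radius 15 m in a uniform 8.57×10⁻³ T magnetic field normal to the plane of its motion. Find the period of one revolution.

T ≈ 1.33×10⁻⁴ s

The cyclotron period depends only on m, q, B: T = 2πm/(|q|B).
T = 2π(5.8×10⁻²⁶)/((3.2×10⁻¹⁹)(8.57×10⁻³)) ≈ 1.33×10⁻⁴ s.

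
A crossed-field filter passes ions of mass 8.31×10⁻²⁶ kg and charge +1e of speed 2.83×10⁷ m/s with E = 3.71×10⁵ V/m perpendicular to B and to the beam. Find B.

B = 0.0131 T

Balance of forces in the selector: qE = qvB ⇒ B = E/v.
B = 3.71×10⁵/2.83×10⁷ = 0.0131 T.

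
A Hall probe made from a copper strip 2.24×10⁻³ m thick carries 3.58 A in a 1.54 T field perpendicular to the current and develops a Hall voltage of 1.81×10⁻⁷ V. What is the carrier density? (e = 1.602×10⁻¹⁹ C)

From V_H = IB/(n e t), n = IB/(V_H e t).
n = (3.58)(1.54)/((1.81×10⁻⁷)(1.602×10⁻¹⁹)(2.24×10⁻³)) ≈ 8.49×10²⁸ m⁻³.

n ≈ 8.49×10²⁸ m⁻³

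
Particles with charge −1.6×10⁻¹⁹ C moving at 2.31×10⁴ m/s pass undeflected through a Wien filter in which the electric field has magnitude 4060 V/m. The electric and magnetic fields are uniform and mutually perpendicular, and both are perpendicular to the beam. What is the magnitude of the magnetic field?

B = 0.176 T

Balance of forces in the selector: qE = qvB ⇒ B = E/v.
B = 4060/2.31×10⁴ = 0.176 T.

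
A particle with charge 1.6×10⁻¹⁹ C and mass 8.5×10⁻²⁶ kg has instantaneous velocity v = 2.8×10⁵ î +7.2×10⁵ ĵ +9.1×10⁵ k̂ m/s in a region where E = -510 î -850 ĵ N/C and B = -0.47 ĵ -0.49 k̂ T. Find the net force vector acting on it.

F ≈ (1.19×10⁻¹⁴, 2.18×10⁻¹⁴, -2.11×10⁻¹⁴) N

v×B = (7.49×10⁴, 1.37×10⁵, -1.32×10⁵) N/C.
E + v×B = (7.44×10⁴, 1.36×10⁵, -1.32×10⁵) N/C.
F = q(E + v×B) = (1.6×10⁻¹⁹ C)·(7.44×10⁴, 1.36×10⁵, -1.32×10⁵) = (1.19×10⁻¹⁴, 2.18×10⁻¹⁴, -2.11×10⁻¹⁴) N.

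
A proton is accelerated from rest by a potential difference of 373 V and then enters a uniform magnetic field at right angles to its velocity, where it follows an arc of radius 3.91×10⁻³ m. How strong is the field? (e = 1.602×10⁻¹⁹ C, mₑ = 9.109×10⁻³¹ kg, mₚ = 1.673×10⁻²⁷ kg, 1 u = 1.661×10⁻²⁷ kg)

v = √(2|q|V/m) = √(2·1.602×10⁻¹⁹·373/1.673×10⁻²⁷) ≈ 2.673×10⁵ m/s.
B = mv/(|q|r) = (1.673×10⁻²⁷)(2.673×10⁵)/((1.602×10⁻¹⁹)(3.91×10⁻³)) ≈ 0.714 T.

B ≈ 0.714 T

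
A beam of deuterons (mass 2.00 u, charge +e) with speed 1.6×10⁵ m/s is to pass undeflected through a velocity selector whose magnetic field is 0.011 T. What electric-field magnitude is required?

E = 1800 V/m

For straight-line motion qE = qvB, so E = vB.
E = 1.6×10⁵ × 0.011 = 1800 V/m.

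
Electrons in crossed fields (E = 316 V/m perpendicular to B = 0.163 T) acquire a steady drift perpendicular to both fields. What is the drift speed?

The E×B drift speed is v_d = E/B.
v_d = 316/0.163 = 1940 m/s.

v_d ≈ 1940 m/s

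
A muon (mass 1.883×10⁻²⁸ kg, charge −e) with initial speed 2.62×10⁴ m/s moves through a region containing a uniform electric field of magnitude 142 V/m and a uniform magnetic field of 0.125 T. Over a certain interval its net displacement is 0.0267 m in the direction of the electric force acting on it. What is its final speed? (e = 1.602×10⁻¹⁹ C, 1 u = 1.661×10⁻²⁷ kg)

B does no work; ΔKE = |q|E d.
½mv_f² = ½mv₀² + |q|Ed = ½(1.883×10⁻²⁸)(2.62×10⁴)² + (1.602×10⁻¹⁹)(142)(0.0267) ≈ 6.463×10⁻²⁰ J + 6.074×10⁻¹⁹ J ≈ 6.720×10⁻¹⁹ J.
v_f = √(2·6.720×10⁻¹⁹/1.883×10⁻²⁸) ≈ 8.45×10⁴ m/s.

v_f ≈ 8.45×10⁴ m/s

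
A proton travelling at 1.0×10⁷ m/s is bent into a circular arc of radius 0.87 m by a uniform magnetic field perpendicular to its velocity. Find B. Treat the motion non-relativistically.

From |q|vB = mv²/r, B = mv/(|q|r).
B = (1.673×10⁻²⁷)(1.0×10⁷)/((1.602×10⁻¹⁹)(0.87)) ≈ 0.12 T.

B ≈ 0.12 T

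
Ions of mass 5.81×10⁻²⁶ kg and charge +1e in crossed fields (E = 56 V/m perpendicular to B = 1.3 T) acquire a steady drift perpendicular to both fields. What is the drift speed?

v_d ≈ 43 m/s

The steady drift has the magnetic force balancing the electric force, so v_d = E/B.
v_d = 56/1.3 = 43 m/s.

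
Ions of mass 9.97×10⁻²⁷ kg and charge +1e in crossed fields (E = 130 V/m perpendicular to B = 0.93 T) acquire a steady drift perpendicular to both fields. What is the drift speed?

In crossed fields the guiding centre drifts at v_d = |E×B|/B² = E/B, independent of charge and mass.
v_d = 130/0.93 = 140 m/s.

v_d ≈ 140 m/s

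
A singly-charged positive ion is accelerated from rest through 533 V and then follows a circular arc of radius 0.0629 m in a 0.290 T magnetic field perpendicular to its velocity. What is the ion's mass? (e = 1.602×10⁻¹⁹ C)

m ≈ 5.00×10⁻²⁶ kg

Combine |q|V = ½mv² and r = mv/(|q|B): eliminate v to get m = qB²r²/(2V).
m = (1.602×10⁻¹⁹)(0.290)²(0.0629)²/(2·533) ≈ 5.00×10⁻²⁶ kg.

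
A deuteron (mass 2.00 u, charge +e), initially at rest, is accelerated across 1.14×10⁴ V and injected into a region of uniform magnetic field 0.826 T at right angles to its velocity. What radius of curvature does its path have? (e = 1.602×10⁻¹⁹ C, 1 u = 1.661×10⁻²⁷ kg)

Acceleration: |q|V = ½mv² ⇒ v = √(2|q|V/m) = √(2·1.602×10⁻¹⁹·1.14×10⁴/3.322×10⁻²⁷) ≈ 1.049×10⁶ m/s.
In the field: r = mv/(|q|B) = (3.322×10⁻²⁷)(1.049×10⁶)/((1.602×10⁻¹⁹)(0.826)) ≈ 0.0263 m.

r ≈ 0.0263 m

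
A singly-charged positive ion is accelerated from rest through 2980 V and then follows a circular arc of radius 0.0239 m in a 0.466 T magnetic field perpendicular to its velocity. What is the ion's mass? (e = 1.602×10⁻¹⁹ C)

Combine |q|V = ½mv² and r = mv/(|q|B): eliminate v to get m = qB²r²/(2V).
m = (1.602×10⁻¹⁹)(0.466)²(0.0239)²/(2·2980) ≈ 3.33×10⁻²⁷ kg.

m ≈ 3.33×10⁻²⁷ kg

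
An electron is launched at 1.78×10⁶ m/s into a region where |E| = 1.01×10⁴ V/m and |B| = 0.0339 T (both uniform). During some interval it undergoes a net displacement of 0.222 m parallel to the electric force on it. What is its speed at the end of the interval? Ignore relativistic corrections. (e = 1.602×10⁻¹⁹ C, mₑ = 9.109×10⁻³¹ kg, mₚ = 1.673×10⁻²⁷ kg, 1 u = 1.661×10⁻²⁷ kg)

B does no work; ΔKE = |q|E d.
½mv_f² = ½mv₀² + |q|Ed = ½(9.109×10⁻³¹)(1.78×10⁶)² + (1.602×10⁻¹⁹)(1.01×10⁴)(0.222) ≈ 1.443×10⁻¹⁸ J + 3.592×10⁻¹⁶ J ≈ 3.606×10⁻¹⁶ J.
v_f = √(2·3.606×10⁻¹⁶/9.109×10⁻³¹) ≈ 2.81×10⁷ m/s.

v_f ≈ 2.81×10⁷ m/s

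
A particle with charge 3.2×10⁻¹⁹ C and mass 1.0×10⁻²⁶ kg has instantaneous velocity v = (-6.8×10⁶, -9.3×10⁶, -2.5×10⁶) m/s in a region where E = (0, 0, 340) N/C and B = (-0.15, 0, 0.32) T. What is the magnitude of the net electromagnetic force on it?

v×B = (-2.98×10⁶, 2.55×10⁶, -1.40×10⁶) N/C.
E + v×B = (-2.98×10⁶, 2.55×10⁶, -1.39×10⁶) N/C.
F = q(E + v×B) = (3.2×10⁻¹⁹ C)·(-2.98×10⁶, 2.55×10⁶, -1.39×10⁶) = (-9.52×10⁻¹³, 8.16×10⁻¹³, -4.46×10⁻¹³) N.
|F| = 1.33×10⁻¹² N.

|F| ≈ 1.33×10⁻¹² N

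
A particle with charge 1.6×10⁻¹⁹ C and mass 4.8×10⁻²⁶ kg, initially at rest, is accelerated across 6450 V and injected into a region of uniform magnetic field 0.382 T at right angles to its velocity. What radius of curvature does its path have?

Acceleration: |q|V = ½mv² ⇒ v = √(2|q|V/m) = √(2·1.6×10⁻¹⁹·6450/4.8×10⁻²⁶) ≈ 2.074×10⁵ m/s.
In the field: r = mv/(|q|B) = (4.8×10⁻²⁶)(2.074×10⁵)/((1.6×10⁻¹⁹)(0.382)) ≈ 0.163 m.

r ≈ 0.163 m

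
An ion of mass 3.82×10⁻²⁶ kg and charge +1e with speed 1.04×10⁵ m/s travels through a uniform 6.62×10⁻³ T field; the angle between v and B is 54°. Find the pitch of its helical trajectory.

v∥ = v cosθ = 1.04×10⁵·cos54° ≈ 6.113×10⁴ m/s.
T = 2πm/(|q|B) = 2π(3.82×10⁻²⁶)/((1.602×10⁻¹⁹)(6.62×10⁻³)) ≈ 2.263×10⁻⁴ s.
pitch = v∥ T = (6.113×10⁴)(2.263×10⁻⁴) ≈ 13.8 m.

p ≈ 13.8 m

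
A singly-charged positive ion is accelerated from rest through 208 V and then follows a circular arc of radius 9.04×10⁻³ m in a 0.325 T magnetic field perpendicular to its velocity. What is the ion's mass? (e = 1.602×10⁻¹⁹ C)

m ≈ 3.32×10⁻²⁷ kg

Combine |q|V = ½mv² and r = mv/(|q|B): eliminate v to get m = qB²r²/(2V).
m = (1.602×10⁻¹⁹)(0.325)²(9.04×10⁻³)²/(2·208) ≈ 3.32×10⁻²⁷ kg.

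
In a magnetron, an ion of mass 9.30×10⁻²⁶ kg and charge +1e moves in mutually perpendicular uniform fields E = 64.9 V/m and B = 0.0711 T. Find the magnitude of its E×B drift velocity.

v_d ≈ 913 m/s

The steady drift has the magnetic force balancing the electric force, so v_d = E/B.
v_d = 64.9/0.0711 = 913 m/s.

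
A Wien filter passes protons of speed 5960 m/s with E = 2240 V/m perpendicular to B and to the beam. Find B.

Balance of forces in the selector: qE = qvB ⇒ B = E/v.
B = 2240/5960 = 0.376 T.

B = 0.376 T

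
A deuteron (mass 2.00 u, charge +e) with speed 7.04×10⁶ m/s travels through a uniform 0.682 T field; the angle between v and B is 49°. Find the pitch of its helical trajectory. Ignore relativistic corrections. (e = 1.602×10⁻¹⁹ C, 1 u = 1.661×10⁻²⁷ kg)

v∥ = v cosθ = 7.04×10⁶·cos49° ≈ 4.619×10⁶ m/s.
T = 2πm/(|q|B) = 2π(3.322×10⁻²⁷)/((1.602×10⁻¹⁹)(0.682)) ≈ 1.910×10⁻⁷ s.
pitch = v∥ T = (4.619×10⁶)(1.910×10⁻⁷) ≈ 0.882 m.

p ≈ 0.882 m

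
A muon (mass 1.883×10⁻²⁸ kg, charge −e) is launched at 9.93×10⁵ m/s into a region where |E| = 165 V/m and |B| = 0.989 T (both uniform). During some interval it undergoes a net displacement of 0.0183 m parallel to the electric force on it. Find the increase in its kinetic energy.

The magnetic force is always ⟂ v and does no work; only the electric force changes KE.
ΔKE = F_E · d = |q|E d = (1.602×10⁻¹⁹)(165)(0.0183) ≈ 4.84×10⁻¹⁹ J.

ΔKE ≈ 4.84×10⁻¹⁹ J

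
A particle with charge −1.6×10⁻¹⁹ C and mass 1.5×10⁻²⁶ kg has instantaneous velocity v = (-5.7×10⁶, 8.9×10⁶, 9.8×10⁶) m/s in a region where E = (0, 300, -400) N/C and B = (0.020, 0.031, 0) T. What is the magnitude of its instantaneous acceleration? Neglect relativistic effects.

|a| ≈ 5.41×10¹² m/s²

v×B = (-3.04×10⁵, 1.96×10⁵, -3.55×10⁵) N/C.
E + v×B = (-3.04×10⁵, 1.96×10⁵, -3.55×10⁵) N/C.
F = q(E + v×B) = (−1.6×10⁻¹⁹ C)·(-3.04×10⁵, 1.96×10⁵, -3.55×10⁵) = (4.86×10⁻¹⁴, -3.14×10⁻¹⁴, 5.68×10⁻¹⁴) N.
|a| = |F|/m = 8.110×10⁻¹⁴/1.5×10⁻²⁶ ≈ 5.41×10¹² m/s².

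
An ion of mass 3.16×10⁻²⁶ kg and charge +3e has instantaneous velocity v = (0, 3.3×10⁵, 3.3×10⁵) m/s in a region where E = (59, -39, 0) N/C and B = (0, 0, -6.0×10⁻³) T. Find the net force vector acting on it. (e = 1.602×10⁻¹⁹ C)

v×B = (-1980, 0, 0) N/C.
E + v×B = (-1920, -39.0, 0) N/C.
F = q(E + v×B) = (4.806×10⁻¹⁹ C)·(-1920, -39.0, 0) = (-9.23×10⁻¹⁶, -1.87×10⁻¹⁷, 0) N.

F ≈ (-9.23×10⁻¹⁶, -1.87×10⁻¹⁷, 0) N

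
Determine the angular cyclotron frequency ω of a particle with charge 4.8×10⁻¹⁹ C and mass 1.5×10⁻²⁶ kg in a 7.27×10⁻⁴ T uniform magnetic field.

ω ≈ 2.33×10⁴ rad/s

ω = |q|B/m.
ω = (4.8×10⁻¹⁹)(7.27×10⁻⁴)/1.5×10⁻²⁶ ≈ 2.33×10⁴ rad/s.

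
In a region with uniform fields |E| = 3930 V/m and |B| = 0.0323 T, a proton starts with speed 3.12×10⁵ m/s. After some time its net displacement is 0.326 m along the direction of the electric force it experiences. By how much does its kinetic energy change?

The magnetic force is always ⟂ v and does no work; only the electric force changes KE.
ΔKE = F_E · d = |q|E d = (1.602×10⁻¹⁹)(3930)(0.326) ≈ 2.05×10⁻¹⁶ J.

ΔKE ≈ 2.05×10⁻¹⁶ J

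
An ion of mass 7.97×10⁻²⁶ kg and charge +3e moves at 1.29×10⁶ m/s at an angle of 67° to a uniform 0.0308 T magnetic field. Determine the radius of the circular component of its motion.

v⊥ = v sinθ = 1.29×10⁶·sin67° ≈ 1.187×10⁶ m/s.
r = m v⊥/(|q|B) = (7.97×10⁻²⁶)(1.187×10⁶)/((4.806×10⁻¹⁹)(0.0308)) ≈ 6.39 m.

r ≈ 6.39 m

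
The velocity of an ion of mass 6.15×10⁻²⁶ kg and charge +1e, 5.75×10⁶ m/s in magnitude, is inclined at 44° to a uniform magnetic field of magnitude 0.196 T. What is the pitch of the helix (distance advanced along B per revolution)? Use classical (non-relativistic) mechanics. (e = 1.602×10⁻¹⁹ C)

p ≈ 50.9 m

v∥ = v cosθ = 5.75×10⁶·cos44° ≈ 4.136×10⁶ m/s.
T = 2πm/(|q|B) = 2π(6.15×10⁻²⁶)/((1.602×10⁻¹⁹)(0.196)) ≈ 1.231×10⁻⁵ s.
pitch = v∥ T = (4.136×10⁶)(1.231×10⁻⁵) ≈ 50.9 m.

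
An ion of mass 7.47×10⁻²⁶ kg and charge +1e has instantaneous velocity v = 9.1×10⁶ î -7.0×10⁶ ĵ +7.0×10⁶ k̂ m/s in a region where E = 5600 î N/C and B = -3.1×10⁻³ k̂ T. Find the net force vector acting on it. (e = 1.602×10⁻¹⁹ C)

F ≈ (4.37×10⁻¹⁵, 4.52×10⁻¹⁵, 0) N

v×B = (2.17×10⁴, 2.82×10⁴, 0) N/C.
E + v×B = (2.73×10⁴, 2.82×10⁴, 0) N/C.
F = q(E + v×B) = (1.602×10⁻¹⁹ C)·(2.73×10⁴, 2.82×10⁴, 0) = (4.37×10⁻¹⁵, 4.52×10⁻¹⁵, 0) N.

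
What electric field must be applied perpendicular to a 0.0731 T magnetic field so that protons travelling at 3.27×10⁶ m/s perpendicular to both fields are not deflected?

E = 2.39×10⁵ V/m

For straight-line motion qE = qvB, so E = vB.
E = 3.27×10⁶ × 0.0731 = 2.39×10⁵ V/m.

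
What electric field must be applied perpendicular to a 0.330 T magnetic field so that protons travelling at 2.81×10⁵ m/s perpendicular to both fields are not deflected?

E = 9.27×10⁴ V/m

For straight-line motion qE = qvB, so E = vB.
E = 2.81×10⁵ × 0.330 = 9.27×10⁴ V/m.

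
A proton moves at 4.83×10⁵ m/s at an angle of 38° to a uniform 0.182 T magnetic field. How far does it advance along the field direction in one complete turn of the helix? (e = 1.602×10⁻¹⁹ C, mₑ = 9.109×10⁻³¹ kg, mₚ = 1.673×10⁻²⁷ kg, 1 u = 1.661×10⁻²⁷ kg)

v∥ = v cosθ = 4.83×10⁵·cos38° ≈ 3.806×10⁵ m/s.
T = 2πm/(|q|B) = 2π(1.673×10⁻²⁷)/((1.602×10⁻¹⁹)(0.182)) ≈ 3.605×10⁻⁷ s.
pitch = v∥ T = (3.806×10⁵)(3.605×10⁻⁷) ≈ 0.137 m.

p ≈ 0.137 m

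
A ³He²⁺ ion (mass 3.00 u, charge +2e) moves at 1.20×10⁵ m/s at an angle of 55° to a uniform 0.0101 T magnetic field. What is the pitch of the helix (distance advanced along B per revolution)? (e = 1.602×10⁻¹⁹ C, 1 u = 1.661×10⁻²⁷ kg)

v∥ = v cosθ = 1.20×10⁵·cos55° ≈ 6.883×10⁴ m/s.
T = 2πm/(|q|B) = 2π(4.983×10⁻²⁷)/((3.204×10⁻¹⁹)(0.0101)) ≈ 9.675×10⁻⁶ s.
pitch = v∥ T = (6.883×10⁴)(9.675×10⁻⁶) ≈ 0.666 m.

p ≈ 0.666 m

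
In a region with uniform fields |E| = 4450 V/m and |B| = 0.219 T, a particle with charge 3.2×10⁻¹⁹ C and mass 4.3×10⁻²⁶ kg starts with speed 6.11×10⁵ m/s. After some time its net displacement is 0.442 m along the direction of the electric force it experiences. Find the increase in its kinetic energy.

The magnetic force is always ⟂ v and does no work; only the electric force changes KE.
ΔKE = F_E · d = |q|E d = (3.2×10⁻¹⁹)(4450)(0.442) ≈ 6.29×10⁻¹⁶ J.

ΔKE ≈ 6.29×10⁻¹⁶ J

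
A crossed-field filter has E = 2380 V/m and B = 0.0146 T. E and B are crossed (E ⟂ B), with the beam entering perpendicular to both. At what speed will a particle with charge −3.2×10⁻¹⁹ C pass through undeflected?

v = 1.63×10⁵ m/s

Zero net Lorentz force requires |qE| = |q v×B|, i.e. E = vB.
v = E/B = 2380/0.0146 = 1.63×10⁵ m/s.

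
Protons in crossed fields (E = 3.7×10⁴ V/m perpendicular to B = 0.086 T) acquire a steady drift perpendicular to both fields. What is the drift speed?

The steady drift has the magnetic force balancing the electric force, so v_d = E/B.
v_d = 3.7×10⁴/0.086 = 4.3×10⁵ m/s.

v_d ≈ 4.3×10⁵ m/s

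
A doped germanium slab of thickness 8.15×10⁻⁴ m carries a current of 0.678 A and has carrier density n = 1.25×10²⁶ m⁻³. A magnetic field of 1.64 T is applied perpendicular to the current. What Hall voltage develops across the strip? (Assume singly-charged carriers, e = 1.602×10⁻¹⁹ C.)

V_H ≈ 6.81×10⁻⁵ V

V_H = IB/(n e t).
V_H = (0.678)(1.64)/((1.25×10²⁶)(1.602×10⁻¹⁹)(8.15×10⁻⁴)) ≈ 6.81×10⁻⁵ V.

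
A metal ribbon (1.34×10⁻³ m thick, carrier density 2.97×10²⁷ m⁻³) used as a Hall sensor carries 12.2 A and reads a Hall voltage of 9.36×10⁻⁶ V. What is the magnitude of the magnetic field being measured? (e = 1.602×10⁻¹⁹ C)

From V_H = IB/(n e t), B = V_H n e t / I.
B = (9.36×10⁻⁶)(2.97×10²⁷)(1.602×10⁻¹⁹)(1.34×10⁻³)/12.2 ≈ 0.489 T.

B ≈ 0.489 T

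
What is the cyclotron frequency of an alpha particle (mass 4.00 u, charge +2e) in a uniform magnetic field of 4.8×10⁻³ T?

f = |q|B/(2πm).
f = (3.204×10⁻¹⁹)(4.8×10⁻³)/(2π·6.644×10⁻²⁷) ≈ 3.7×10⁴ Hz.

f ≈ 3.7×10⁴ Hz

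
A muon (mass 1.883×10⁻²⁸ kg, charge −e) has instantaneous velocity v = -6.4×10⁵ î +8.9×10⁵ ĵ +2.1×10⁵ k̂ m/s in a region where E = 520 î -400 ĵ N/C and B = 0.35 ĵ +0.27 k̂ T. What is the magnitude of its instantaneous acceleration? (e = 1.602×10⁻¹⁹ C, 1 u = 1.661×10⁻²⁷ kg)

|a| ≈ 2.79×10¹⁴ m/s²

v×B = (1.67×10⁵, 1.73×10⁵, -2.24×10⁵) N/C.
E + v×B = (1.67×10⁵, 1.72×10⁵, -2.24×10⁵) N/C.
F = q(E + v×B) = (−1.602×10⁻¹⁹ C)·(1.67×10⁵, 1.72×10⁵, -2.24×10⁵) = (-2.68×10⁻¹⁴, -2.76×10⁻¹⁴, 3.59×10⁻¹⁴) N.
|a| = |F|/m = 5.262×10⁻¹⁴/1.883×10⁻²⁸ ≈ 2.79×10¹⁴ m/s².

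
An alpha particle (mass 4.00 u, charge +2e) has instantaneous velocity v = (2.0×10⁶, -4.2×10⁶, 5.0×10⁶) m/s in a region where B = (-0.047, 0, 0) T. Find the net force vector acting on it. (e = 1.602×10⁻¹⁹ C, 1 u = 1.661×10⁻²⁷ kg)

F ≈ (0, -7.53×10⁻¹⁴, -6.32×10⁻¹⁴) N

v×B = (0, -2.35×10⁵, -1.97×10⁵) N/C.
F = q v×B = (3.204×10⁻¹⁹ C)·(0, -2.35×10⁵, -1.97×10⁵) = (0, -7.53×10⁻¹⁴, -6.32×10⁻¹⁴) N.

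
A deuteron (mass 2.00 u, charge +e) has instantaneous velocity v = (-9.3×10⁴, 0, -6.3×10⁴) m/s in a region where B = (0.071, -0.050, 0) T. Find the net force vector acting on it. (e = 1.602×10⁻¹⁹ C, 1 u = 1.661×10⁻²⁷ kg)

F ≈ (-5.05×10⁻¹⁶, -7.17×10⁻¹⁶, 7.45×10⁻¹⁶) N

v×B = (-3150, -4470, 4650) N/C.
F = q v×B = (1.602×10⁻¹⁹ C)·(-3150, -4470, 4650) = (-5.05×10⁻¹⁶, -7.17×10⁻¹⁶, 7.45×10⁻¹⁶) N.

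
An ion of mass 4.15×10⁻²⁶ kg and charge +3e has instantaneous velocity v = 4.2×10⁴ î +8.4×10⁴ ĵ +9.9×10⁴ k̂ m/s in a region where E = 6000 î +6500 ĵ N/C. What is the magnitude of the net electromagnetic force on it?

|F| ≈ 4.25×10⁻¹⁵ N

Only an electric field acts, so F = qE = (4.806×10⁻¹⁹ C)·(6000, 6500, 0) = (2.88×10⁻¹⁵, 3.12×10⁻¹⁵, 0) N.
|F| = 4.25×10⁻¹⁵ N.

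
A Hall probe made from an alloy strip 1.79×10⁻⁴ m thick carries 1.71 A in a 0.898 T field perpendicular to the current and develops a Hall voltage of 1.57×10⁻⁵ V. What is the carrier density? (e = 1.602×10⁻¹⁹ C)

From V_H = IB/(n e t), n = IB/(V_H e t).
n = (1.71)(0.898)/((1.57×10⁻⁵)(1.602×10⁻¹⁹)(1.79×10⁻⁴)) ≈ 3.41×10²⁷ m⁻³.

n ≈ 3.41×10²⁷ m⁻³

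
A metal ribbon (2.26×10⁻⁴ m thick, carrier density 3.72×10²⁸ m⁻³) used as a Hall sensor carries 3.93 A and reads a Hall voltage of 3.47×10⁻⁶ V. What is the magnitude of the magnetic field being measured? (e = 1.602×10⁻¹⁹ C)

B ≈ 1.19 T

From V_H = IB/(n e t), B = V_H n e t / I.
B = (3.47×10⁻⁶)(3.72×10²⁸)(1.602×10⁻¹⁹)(2.26×10⁻⁴)/3.93 ≈ 1.19 T.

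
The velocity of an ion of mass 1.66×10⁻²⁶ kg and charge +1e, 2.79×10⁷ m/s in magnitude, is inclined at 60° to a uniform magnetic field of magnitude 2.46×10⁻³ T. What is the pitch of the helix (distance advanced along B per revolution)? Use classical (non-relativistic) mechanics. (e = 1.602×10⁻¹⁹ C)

p ≈ 3690 m

v∥ = v cosθ = 2.79×10⁷·cos60° ≈ 1.395×10⁷ m/s.
T = 2πm/(|q|B) = 2π(1.66×10⁻²⁶)/((1.602×10⁻¹⁹)(2.46×10⁻³)) ≈ 2.647×10⁻⁴ s.
pitch = v∥ T = (1.395×10⁷)(2.647×10⁻⁴) ≈ 3690 m.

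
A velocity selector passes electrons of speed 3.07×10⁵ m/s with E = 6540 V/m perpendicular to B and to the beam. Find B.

B = 0.0213 T

Balance of forces in the selector: qE = qvB ⇒ B = E/v.
B = 6540/3.07×10⁵ = 0.0213 T.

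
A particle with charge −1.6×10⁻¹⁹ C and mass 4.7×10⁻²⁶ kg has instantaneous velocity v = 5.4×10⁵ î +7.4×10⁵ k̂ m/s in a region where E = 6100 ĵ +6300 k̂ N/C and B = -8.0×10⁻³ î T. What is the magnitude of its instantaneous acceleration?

v×B = (0, -5920, 0) N/C.
E + v×B = (0, 180, 6300) N/C.
F = q(E + v×B) = (−1.6×10⁻¹⁹ C)·(0, 180, 6300) = (0, -2.88×10⁻¹⁷, -1.01×10⁻¹⁵) N.
|a| = |F|/m = 1.008×10⁻¹⁵/4.7×10⁻²⁶ ≈ 2.15×10¹⁰ m/s².

|a| ≈ 2.15×10¹⁰ m/s²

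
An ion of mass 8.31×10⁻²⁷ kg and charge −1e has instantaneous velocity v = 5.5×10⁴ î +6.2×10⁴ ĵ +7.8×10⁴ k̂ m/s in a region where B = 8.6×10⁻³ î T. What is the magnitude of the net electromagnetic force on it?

|F| ≈ 1.37×10⁻¹⁶ N

v×B = (0, 671, -533) N/C.
F = q v×B = (−1.602×10⁻¹⁹ C)·(0, 671, -533) = (0, -1.07×10⁻¹⁶, 8.54×10⁻¹⁷) N.
|F| = 1.37×10⁻¹⁶ N.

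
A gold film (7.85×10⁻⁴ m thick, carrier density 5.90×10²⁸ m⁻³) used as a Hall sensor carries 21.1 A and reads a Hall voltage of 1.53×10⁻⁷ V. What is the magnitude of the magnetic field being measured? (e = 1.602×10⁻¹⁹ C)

From V_H = IB/(n e t), B = V_H n e t / I.
B = (1.53×10⁻⁷)(5.90×10²⁸)(1.602×10⁻¹⁹)(7.85×10⁻⁴)/21.1 ≈ 0.0538 T.

B ≈ 0.0538 T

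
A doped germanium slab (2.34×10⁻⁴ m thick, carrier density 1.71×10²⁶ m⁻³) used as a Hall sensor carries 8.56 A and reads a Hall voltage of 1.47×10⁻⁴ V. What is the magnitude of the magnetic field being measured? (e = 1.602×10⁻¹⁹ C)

B ≈ 0.110 T

From V_H = IB/(n e t), B = V_H n e t / I.
B = (1.47×10⁻⁴)(1.71×10²⁶)(1.602×10⁻¹⁹)(2.34×10⁻⁴)/8.56 ≈ 0.110 T.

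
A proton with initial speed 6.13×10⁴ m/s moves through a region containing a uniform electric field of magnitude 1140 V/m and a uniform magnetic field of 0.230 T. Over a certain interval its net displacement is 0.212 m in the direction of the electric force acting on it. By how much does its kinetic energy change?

ΔKE ≈ 3.87×10⁻¹⁷ J

The magnetic force is always ⟂ v and does no work; only the electric force changes KE.
ΔKE = F_E · d = |q|E d = (1.602×10⁻¹⁹)(1140)(0.212) ≈ 3.87×10⁻¹⁷ J.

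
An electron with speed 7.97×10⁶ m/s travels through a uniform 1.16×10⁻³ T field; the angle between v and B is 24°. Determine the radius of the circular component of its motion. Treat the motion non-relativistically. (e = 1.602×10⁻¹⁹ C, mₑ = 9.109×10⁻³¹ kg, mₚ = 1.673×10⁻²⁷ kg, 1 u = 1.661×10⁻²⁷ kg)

r ≈ 0.0159 m

v⊥ = v sinθ = 7.97×10⁶·sin24° ≈ 3.242×10⁶ m/s.
r = m v⊥/(|q|B) = (9.109×10⁻³¹)(3.242×10⁶)/((1.602×10⁻¹⁹)(1.16×10⁻³)) ≈ 0.0159 m.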